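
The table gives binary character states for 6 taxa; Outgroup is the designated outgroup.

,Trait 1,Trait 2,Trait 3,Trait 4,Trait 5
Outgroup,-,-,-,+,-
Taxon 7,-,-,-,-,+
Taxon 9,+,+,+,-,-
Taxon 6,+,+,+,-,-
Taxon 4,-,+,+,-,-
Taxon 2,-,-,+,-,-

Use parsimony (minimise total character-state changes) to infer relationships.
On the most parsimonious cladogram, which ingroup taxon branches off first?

Character polarity is set by the outgroup: the derived state is whichever differs from the outgroup's state, so for Trait 4 the derived state is '-', and for the remaining characters it is '+'.
Only Taxon 6 and Taxon 9 show the derived state '+' for Trait 1, supporting them as a clade.
Only Taxon 4, Taxon 6, and Taxon 9 show the derived state '+' for Trait 2, supporting them as a clade.
Trait 3: derived state '+' in Taxon 2, Taxon 4, Taxon 6, and Taxon 9 only — synapomorphy for {Taxon 2, Taxon 4, Taxon 6, Taxon 9}.
Trait 4 (derived state '-') is shared by all ingroup taxa — unites the whole ingroup.
Trait 5: derived state '+' in Taxon 7 only — an autapomorphy, so it tells us nothing about relationships among taxa.
Most parsimonious ingroup topology: (Taxon 7,(((Taxon 9,Taxon 6),Taxon 4),Taxon 2)).
Taxon 7 is sister to the clade containing all other ingroup taxa, so it is the earliest-diverging (most basal) ingroup lineage.

Taxon 7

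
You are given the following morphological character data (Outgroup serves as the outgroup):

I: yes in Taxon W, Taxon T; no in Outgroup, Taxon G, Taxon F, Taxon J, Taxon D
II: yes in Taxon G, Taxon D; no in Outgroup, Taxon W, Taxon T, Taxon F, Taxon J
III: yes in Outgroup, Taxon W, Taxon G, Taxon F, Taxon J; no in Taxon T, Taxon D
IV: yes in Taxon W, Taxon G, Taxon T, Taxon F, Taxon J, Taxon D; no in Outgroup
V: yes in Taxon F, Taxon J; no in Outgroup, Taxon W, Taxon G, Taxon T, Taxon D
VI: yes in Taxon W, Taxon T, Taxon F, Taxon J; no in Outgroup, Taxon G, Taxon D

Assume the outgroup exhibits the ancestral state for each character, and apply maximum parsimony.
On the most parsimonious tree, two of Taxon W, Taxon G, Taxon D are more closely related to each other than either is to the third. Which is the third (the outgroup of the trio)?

Taxon W

Character polarity is set by the outgroup: the derived state is whichever differs from the outgroup's state, so for III the derived state is 'no', and for the remaining characters it is 'yes'.
Only Taxon T and Taxon W show the derived state 'yes' for I, supporting them as a clade.
Only Taxon D and Taxon G show the derived state 'yes' for II, supporting them as a clade.
III groups Taxon D and Taxon T, which is incompatible with the clades supported by the remaining characters; treating it as convergent (homoplasy) costs fewer steps than any alternative tree.
All ingroup taxa share the derived state 'yes' for IV; it defines the ingroup but does not resolve relationships within it.
Only Taxon F and Taxon J show the derived state 'yes' for V, supporting them as a clade.
Only Taxon F, Taxon J, Taxon T, and Taxon W show the derived state 'yes' for VI, supporting them as a clade.
Most parsimonious ingroup topology: (((Taxon W,Taxon T),(Taxon F,Taxon J)),(Taxon G,Taxon D)).
Taxon G and Taxon D share a more recent common ancestor with each other than either does with Taxon W, so Taxon W is the least closely related of the three.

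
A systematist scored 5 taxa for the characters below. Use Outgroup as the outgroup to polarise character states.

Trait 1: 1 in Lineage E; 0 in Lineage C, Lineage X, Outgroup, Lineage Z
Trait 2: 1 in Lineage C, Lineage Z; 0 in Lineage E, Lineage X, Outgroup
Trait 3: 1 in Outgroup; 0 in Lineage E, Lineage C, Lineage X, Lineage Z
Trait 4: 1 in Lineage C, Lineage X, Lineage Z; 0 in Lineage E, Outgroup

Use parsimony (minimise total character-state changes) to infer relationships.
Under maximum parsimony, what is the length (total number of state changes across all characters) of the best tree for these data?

4

Character polarity is set by the outgroup: the derived state is whichever differs from the outgroup's state, so for Trait 3 the derived state is '0', and for the remaining characters it is '1'.
Trait 1: derived state '1' in Lineage E only — an autapomorphy, so it tells us nothing about relationships among taxa.
Only Lineage C and Lineage Z show the derived state '1' for Trait 2, supporting them as a clade.
Trait 3 (derived state '0') is shared by all ingroup taxa — unites the whole ingroup.
Trait 4: derived state '1' in Lineage C, Lineage X, and Lineage Z only — synapomorphy for {Lineage C, Lineage X, Lineage Z}.
Most parsimonious ingroup topology: (Lineage E,((Lineage C,Lineage Z),Lineage X)).
Changes per character on this tree: Trait 1: 1; Trait 2: 1; Trait 3: 1; Trait 4: 1.
Total = 4.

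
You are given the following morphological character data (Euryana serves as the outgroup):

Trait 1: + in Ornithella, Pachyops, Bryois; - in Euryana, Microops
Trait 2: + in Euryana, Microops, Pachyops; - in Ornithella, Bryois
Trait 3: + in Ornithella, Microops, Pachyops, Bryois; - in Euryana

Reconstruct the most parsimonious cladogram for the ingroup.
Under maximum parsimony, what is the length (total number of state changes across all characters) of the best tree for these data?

3

Character polarity is set by the outgroup: the derived state is whichever differs from the outgroup's state, so for Trait 2 the derived state is '-', and for the remaining characters it is '+'.
Trait 1: derived state '+' in Bryois, Ornithella, and Pachyops only — synapomorphy for {Bryois, Ornithella, Pachyops}.
Trait 2: derived state '-' in Bryois and Ornithella only — synapomorphy for {Bryois, Ornithella}.
All ingroup taxa share the derived state '+' for Trait 3; it defines the ingroup but does not resolve relationships within it.
Most parsimonious ingroup topology: ((Pachyops,(Bryois,Ornithella)),Microops).
Changes per character on this tree: Trait 1: 1; Trait 2: 1; Trait 3: 1.
Total = 3.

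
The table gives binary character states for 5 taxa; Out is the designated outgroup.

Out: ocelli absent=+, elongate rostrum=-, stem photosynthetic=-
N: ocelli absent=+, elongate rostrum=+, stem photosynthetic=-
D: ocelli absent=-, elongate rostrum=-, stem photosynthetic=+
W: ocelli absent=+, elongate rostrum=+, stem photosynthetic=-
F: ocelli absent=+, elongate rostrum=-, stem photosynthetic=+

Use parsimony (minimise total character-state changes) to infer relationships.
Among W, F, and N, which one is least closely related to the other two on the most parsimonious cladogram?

F

Character polarity is set by the outgroup: the derived state is whichever differs from the outgroup's state, so for ocelli absent the derived state is '-', and for the remaining characters it is '+'.
ocelli absent: derived state '-' in D only — an autapomorphy, so it tells us nothing about relationships among taxa.
Only N and W show the derived state '+' for elongate rostrum, supporting them as a clade.
Only D and F show the derived state '+' for stem photosynthetic, supporting them as a clade.
Most parsimonious ingroup topology: ((W,N),(F,D)).
W and N share a more recent common ancestor with each other than either does with F, so F is the least closely related of the three.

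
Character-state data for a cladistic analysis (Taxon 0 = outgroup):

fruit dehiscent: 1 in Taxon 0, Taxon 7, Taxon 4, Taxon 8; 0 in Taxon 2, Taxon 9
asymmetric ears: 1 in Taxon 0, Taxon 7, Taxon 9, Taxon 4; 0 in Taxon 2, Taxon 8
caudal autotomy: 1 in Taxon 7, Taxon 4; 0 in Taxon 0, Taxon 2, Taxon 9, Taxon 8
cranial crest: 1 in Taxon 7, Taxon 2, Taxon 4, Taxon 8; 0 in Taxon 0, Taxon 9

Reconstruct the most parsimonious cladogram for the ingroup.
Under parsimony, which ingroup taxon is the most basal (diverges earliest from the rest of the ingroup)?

Character polarity is set by the outgroup: the derived state is whichever differs from the outgroup's state, so for fruit dehiscent, asymmetric ears the derived state is '0', and for the remaining characters it is '1'.
fruit dehiscent groups Taxon 2 and Taxon 9, which is incompatible with the clades supported by the remaining characters; treating it as convergent (homoplasy) costs fewer steps than any alternative tree.
asymmetric ears (derived state '0') is shared by Taxon 2 and Taxon 8 — a synapomorphy uniting that clade.
Only Taxon 4 and Taxon 7 show the derived state '1' for caudal autotomy, supporting them as a clade.
cranial crest (derived state '1') is shared by Taxon 2, Taxon 4, Taxon 7, and Taxon 8 — a synapomorphy uniting that clade.
Most parsimonious ingroup topology: (((Taxon 7,Taxon 4),(Taxon 2,Taxon 8)),Taxon 9).
Taxon 9 is sister to the clade containing all other ingroup taxa, so it is the earliest-diverging (most basal) ingroup lineage.

Taxon 9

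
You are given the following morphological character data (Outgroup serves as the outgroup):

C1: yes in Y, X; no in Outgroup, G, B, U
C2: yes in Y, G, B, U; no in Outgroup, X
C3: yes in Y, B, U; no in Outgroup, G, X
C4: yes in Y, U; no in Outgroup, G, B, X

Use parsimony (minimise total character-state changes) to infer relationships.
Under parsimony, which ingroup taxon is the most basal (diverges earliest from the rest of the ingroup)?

The outgroup has state 'no' for every character, so 'yes' is the derived state throughout.
C1 (state 'yes') occurs in X and Y but conflicts with the nesting implied by the other characters — most parsimoniously interpreted as homoplasy.
C2 (derived state 'yes') is shared by B, G, U, and Y — a synapomorphy uniting that clade.
C3: derived state 'yes' in B, U, and Y only — synapomorphy for {B, U, Y}.
C4 (derived state 'yes') is shared by U and Y — a synapomorphy uniting that clade.
Most parsimonious ingroup topology: ((((Y,U),B),G),X).
X is sister to the clade containing all other ingroup taxa, so it is the earliest-diverging (most basal) ingroup lineage.

X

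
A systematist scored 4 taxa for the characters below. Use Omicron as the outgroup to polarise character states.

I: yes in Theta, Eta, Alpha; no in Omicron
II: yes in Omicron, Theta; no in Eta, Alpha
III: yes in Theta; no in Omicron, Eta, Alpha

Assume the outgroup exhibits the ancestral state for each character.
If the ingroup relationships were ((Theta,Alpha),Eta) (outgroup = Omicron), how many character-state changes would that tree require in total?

4

Map each character onto ((Theta,Alpha),Eta) (rooted by Omicron) and count the minimum state changes it requires (Fitch parsimony):
I: 1; II: 2; III: 1.
Total tree length = 4.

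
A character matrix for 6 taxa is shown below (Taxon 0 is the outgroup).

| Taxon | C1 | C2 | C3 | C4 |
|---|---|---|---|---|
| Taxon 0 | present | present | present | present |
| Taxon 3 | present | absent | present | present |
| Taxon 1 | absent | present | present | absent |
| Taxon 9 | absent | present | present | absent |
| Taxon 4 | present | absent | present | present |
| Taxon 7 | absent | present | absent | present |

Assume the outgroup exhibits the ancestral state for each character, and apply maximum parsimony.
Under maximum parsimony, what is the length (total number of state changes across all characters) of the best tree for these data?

4

The outgroup has state 'present' for every character, so 'absent' is the derived state throughout.
C1 (derived state 'absent') is shared by Taxon 1, Taxon 7, and Taxon 9 — a synapomorphy uniting that clade.
C2 (derived state 'absent') is shared by Taxon 3 and Taxon 4 — a synapomorphy uniting that clade.
C3 (derived state 'absent') is unique to Taxon 7 (autapomorphy; uninformative for grouping).
C4 (derived state 'absent') is shared by Taxon 1 and Taxon 9 — a synapomorphy uniting that clade.
Most parsimonious ingroup topology: ((Taxon 3,Taxon 4),((Taxon 1,Taxon 9),Taxon 7)).
Changes per character on this tree: C1: 1; C2: 1; C3: 1; C4: 1.
Total = 4.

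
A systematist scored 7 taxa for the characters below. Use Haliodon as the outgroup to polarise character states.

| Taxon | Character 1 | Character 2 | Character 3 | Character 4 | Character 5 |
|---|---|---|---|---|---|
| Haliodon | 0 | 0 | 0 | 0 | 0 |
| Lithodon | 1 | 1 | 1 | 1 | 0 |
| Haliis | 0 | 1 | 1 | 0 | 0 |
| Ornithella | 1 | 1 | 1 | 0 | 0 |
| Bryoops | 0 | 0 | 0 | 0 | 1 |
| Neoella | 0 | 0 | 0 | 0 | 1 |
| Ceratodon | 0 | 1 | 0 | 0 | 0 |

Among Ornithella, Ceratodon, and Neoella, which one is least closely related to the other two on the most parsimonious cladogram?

The outgroup has state '0' for every character, so '1' is the derived state throughout.
Character 1: derived state '1' in Lithodon and Ornithella only — synapomorphy for {Lithodon, Ornithella}.
Only Ceratodon, Haliis, Lithodon, and Ornithella show the derived state '1' for Character 2, supporting them as a clade.
Character 3: derived state '1' in Haliis, Lithodon, and Ornithella only — synapomorphy for {Haliis, Lithodon, Ornithella}.
Character 4: derived state '1' in Lithodon only — an autapomorphy, so it tells us nothing about relationships among taxa.
Only Bryoops and Neoella show the derived state '1' for Character 5, supporting them as a clade.
Most parsimonious ingroup topology: ((((Lithodon,Ornithella),Haliis),Ceratodon),(Bryoops,Neoella)).
Ornithella and Ceratodon share a more recent common ancestor with each other than either does with Neoella, so Neoella is the least closely related of the three.

Neoella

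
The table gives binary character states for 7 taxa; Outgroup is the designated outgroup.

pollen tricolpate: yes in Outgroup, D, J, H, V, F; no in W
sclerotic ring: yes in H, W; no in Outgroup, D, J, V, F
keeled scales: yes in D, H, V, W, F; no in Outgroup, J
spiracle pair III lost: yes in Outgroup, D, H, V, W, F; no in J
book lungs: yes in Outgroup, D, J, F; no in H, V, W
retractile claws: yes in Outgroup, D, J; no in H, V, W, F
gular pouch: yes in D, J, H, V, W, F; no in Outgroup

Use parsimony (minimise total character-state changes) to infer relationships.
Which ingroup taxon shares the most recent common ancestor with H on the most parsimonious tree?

W

Character polarity is set by the outgroup: the derived state is whichever differs from the outgroup's state, so for pollen tricolpate, spiracle pair III lost, book lungs, retractile claws the derived state is 'no', and for the remaining characters it is 'yes'.
pollen tricolpate (derived state 'no') is unique to W (autapomorphy; uninformative for grouping).
Only H and W show the derived state 'yes' for sclerotic ring, supporting them as a clade.
keeled scales: derived state 'yes' in D, F, H, V, and W only — synapomorphy for {D, F, H, V, W}.
spiracle pair III lost: derived state 'no' in J only — an autapomorphy, so it tells us nothing about relationships among taxa.
Only H, V, and W show the derived state 'no' for book lungs, supporting them as a clade.
retractile claws: derived state 'no' in F, H, V, and W only — synapomorphy for {F, H, V, W}.
gular pouch (derived state 'yes') is shared by all ingroup taxa — unites the whole ingroup.
Most parsimonious ingroup topology: ((D,(((H,W),V),F)),J).
H and W form a cherry on this tree, so they are sister taxa.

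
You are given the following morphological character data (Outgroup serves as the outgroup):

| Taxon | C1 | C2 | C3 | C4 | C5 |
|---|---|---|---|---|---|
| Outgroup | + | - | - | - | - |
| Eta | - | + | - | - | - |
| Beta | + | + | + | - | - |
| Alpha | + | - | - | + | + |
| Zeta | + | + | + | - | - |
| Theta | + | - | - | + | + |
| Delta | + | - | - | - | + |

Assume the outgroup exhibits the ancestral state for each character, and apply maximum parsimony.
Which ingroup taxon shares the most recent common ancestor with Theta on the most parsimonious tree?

Alpha

Character polarity is set by the outgroup: the derived state is whichever differs from the outgroup's state, so for C1 the derived state is '-', and for the remaining characters it is '+'.
C1: derived state '-' in Eta only — an autapomorphy, so it tells us nothing about relationships among taxa.
C2 (derived state '+') is shared by Beta, Eta, and Zeta — a synapomorphy uniting that clade.
C3: derived state '+' in Beta and Zeta only — synapomorphy for {Beta, Zeta}.
C4: derived state '+' in Alpha and Theta only — synapomorphy for {Alpha, Theta}.
C5: derived state '+' in Alpha, Delta, and Theta only — synapomorphy for {Alpha, Delta, Theta}.
Most parsimonious ingroup topology: ((Eta,(Beta,Zeta)),((Alpha,Theta),Delta)).
Theta and Alpha form a cherry on this tree, so they are sister taxa.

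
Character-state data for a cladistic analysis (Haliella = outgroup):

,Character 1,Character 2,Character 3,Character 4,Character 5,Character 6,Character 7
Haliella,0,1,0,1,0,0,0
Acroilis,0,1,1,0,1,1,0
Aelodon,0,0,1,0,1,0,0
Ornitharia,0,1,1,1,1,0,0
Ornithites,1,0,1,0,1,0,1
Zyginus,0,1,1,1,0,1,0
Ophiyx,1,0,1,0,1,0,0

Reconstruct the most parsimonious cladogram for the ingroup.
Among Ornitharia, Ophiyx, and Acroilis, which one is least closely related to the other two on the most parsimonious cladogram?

Character polarity is set by the outgroup: the derived state is whichever differs from the outgroup's state, so for Character 2, Character 4 the derived state is '0', and for the remaining characters it is '1'.
Character 1: derived state '1' in Ophiyx and Ornithites only — synapomorphy for {Ophiyx, Ornithites}.
Character 2: derived state '0' in Aelodon, Ophiyx, and Ornithites only — synapomorphy for {Aelodon, Ophiyx, Ornithites}.
All ingroup taxa share the derived state '1' for Character 3; it defines the ingroup but does not resolve relationships within it.
Character 4 (derived state '0') is shared by Acroilis, Aelodon, Ophiyx, and Ornithites — a synapomorphy uniting that clade.
Character 5: derived state '1' in Acroilis, Aelodon, Ophiyx, Ornitharia, and Ornithites only — synapomorphy for {Acroilis, Aelodon, Ophiyx, Ornitharia, Ornithites}.
Character 6 (state '1') occurs in Acroilis and Zyginus but conflicts with the nesting implied by the other characters — most parsimoniously interpreted as homoplasy.
Character 7 (derived state '1') is unique to Ornithites (autapomorphy; uninformative for grouping).
Most parsimonious ingroup topology: (((Acroilis,(Aelodon,(Ornithites,Ophiyx))),Ornitharia),Zyginus).
Ophiyx and Acroilis share a more recent common ancestor with each other than either does with Ornitharia, so Ornitharia is the least closely related of the three.

Ornitharia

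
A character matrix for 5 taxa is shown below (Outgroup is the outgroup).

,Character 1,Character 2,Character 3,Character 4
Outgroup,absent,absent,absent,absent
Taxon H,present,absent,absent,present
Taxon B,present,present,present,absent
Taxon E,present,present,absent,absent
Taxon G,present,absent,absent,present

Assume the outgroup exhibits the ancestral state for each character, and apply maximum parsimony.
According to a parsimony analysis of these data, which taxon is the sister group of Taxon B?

Taxon E

The outgroup has state 'absent' for every character, so 'present' is the derived state throughout.
All ingroup taxa share the derived state 'present' for Character 1; it defines the ingroup but does not resolve relationships within it.
Character 2: derived state 'present' in Taxon B and Taxon E only — synapomorphy for {Taxon B, Taxon E}.
Character 3: derived state 'present' in Taxon B only — an autapomorphy, so it tells us nothing about relationships among taxa.
Character 4 (derived state 'present') is shared by Taxon G and Taxon H — a synapomorphy uniting that clade.
Most parsimonious ingroup topology: ((Taxon G,Taxon H),(Taxon B,Taxon E)).
Taxon B and Taxon E form a cherry on this tree, so they are sister taxa.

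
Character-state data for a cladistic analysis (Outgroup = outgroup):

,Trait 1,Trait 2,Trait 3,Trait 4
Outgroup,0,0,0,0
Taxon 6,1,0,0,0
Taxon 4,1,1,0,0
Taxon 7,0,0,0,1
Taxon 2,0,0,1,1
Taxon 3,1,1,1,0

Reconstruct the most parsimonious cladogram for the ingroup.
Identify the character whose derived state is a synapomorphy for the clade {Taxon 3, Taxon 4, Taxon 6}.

Trait 1

The outgroup has state '0' for every character, so '1' is the derived state throughout.
Trait 1 (derived state '1') is shared by Taxon 3, Taxon 4, and Taxon 6 — a synapomorphy uniting that clade.
Only Taxon 3 and Taxon 4 show the derived state '1' for Trait 2, supporting them as a clade.
Trait 3 groups Taxon 2 and Taxon 3, which is incompatible with the clades supported by the remaining characters; treating it as convergent (homoplasy) costs fewer steps than any alternative tree.
Trait 4: derived state '1' in Taxon 2 and Taxon 7 only — synapomorphy for {Taxon 2, Taxon 7}.
Most parsimonious ingroup topology: ((Taxon 6,(Taxon 4,Taxon 3)),(Taxon 7,Taxon 2)).
The clade {Taxon 3, Taxon 4, Taxon 6} is supported by Trait 1: its derived state '1' occurs in exactly those taxa and in no other taxon (including the outgroup).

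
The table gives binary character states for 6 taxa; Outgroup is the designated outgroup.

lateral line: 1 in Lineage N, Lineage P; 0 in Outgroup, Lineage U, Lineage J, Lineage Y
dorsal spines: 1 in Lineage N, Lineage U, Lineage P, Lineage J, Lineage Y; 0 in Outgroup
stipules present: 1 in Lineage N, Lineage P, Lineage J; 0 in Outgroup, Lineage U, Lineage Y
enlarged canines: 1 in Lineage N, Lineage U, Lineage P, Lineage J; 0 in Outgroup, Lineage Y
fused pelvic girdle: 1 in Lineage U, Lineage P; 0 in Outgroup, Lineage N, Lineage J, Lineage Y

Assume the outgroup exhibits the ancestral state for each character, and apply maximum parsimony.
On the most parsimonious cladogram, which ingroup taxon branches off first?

Lineage Y

The outgroup has state '0' for every character, so '1' is the derived state throughout.
lateral line (derived state '1') is shared by Lineage N and Lineage P — a synapomorphy uniting that clade.
All ingroup taxa share the derived state '1' for dorsal spines; it defines the ingroup but does not resolve relationships within it.
stipules present (derived state '1') is shared by Lineage J, Lineage N, and Lineage P — a synapomorphy uniting that clade.
enlarged canines: derived state '1' in Lineage J, Lineage N, Lineage P, and Lineage U only — synapomorphy for {Lineage J, Lineage N, Lineage P, Lineage U}.
fused pelvic girdle groups Lineage P and Lineage U, which is incompatible with the clades supported by the remaining characters; treating it as convergent (homoplasy) costs fewer steps than any alternative tree.
Most parsimonious ingroup topology: ((((Lineage N,Lineage P),Lineage J),Lineage U),Lineage Y).
Lineage Y is sister to the clade containing all other ingroup taxa, so it is the earliest-diverging (most basal) ingroup lineage.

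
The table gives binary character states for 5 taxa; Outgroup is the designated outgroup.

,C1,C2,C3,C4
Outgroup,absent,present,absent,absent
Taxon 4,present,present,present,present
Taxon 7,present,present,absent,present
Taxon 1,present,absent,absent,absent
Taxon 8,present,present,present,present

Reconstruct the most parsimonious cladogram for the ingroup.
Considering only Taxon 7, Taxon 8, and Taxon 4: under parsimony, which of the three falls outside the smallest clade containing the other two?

Taxon 7

Character polarity is set by the outgroup: the derived state is whichever differs from the outgroup's state, so for C2 the derived state is 'absent', and for the remaining characters it is 'present'.
All ingroup taxa share the derived state 'present' for C1; it defines the ingroup but does not resolve relationships within it.
C2 (derived state 'absent') is unique to Taxon 1 (autapomorphy; uninformative for grouping).
C3: derived state 'present' in Taxon 4 and Taxon 8 only — synapomorphy for {Taxon 4, Taxon 8}.
Only Taxon 4, Taxon 7, and Taxon 8 show the derived state 'present' for C4, supporting them as a clade.
Most parsimonious ingroup topology: (((Taxon 4,Taxon 8),Taxon 7),Taxon 1).
Taxon 8 and Taxon 4 share a more recent common ancestor with each other than either does with Taxon 7, so Taxon 7 is the least closely related of the three.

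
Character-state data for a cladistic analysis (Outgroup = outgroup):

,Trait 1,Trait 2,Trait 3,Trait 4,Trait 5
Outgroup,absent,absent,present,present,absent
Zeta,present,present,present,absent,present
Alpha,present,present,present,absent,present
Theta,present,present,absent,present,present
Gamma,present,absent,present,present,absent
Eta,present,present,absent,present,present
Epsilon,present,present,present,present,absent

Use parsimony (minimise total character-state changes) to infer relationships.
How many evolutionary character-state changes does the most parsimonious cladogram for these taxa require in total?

Character polarity is set by the outgroup: the derived state is whichever differs from the outgroup's state, so for Trait 3, Trait 4 the derived state is 'absent', and for the remaining characters it is 'present'.
Trait 1 (derived state 'present') is shared by all ingroup taxa — unites the whole ingroup.
Only Alpha, Epsilon, Eta, Theta, and Zeta show the derived state 'present' for Trait 2, supporting them as a clade.
Only Eta and Theta show the derived state 'absent' for Trait 3, supporting them as a clade.
Trait 4 (derived state 'absent') is shared by Alpha and Zeta — a synapomorphy uniting that clade.
Trait 5 (derived state 'present') is shared by Alpha, Eta, Theta, and Zeta — a synapomorphy uniting that clade.
Most parsimonious ingroup topology: ((((Zeta,Alpha),(Theta,Eta)),Epsilon),Gamma).
Changes per character on this tree: Trait 1: 1; Trait 2: 1; Trait 3: 1; Trait 4: 1; Trait 5: 1.
Total = 5.

5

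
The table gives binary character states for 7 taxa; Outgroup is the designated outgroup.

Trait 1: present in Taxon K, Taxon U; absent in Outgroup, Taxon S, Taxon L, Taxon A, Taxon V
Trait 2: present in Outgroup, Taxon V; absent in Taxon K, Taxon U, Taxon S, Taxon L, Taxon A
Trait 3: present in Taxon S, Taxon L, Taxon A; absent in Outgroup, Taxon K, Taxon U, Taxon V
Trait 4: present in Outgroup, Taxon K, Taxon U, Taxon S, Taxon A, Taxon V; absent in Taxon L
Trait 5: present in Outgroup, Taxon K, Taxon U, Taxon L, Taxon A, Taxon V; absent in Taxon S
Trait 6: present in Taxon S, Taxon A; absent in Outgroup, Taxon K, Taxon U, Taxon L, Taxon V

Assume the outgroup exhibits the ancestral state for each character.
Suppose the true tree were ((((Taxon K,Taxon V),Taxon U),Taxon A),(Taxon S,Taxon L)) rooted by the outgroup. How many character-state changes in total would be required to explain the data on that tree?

10

Map each character onto ((((Taxon K,Taxon V),Taxon U),Taxon A),(Taxon S,Taxon L)) (rooted by Outgroup) and count the minimum state changes it requires (Fitch parsimony):
Trait 1: 2; Trait 2: 2; Trait 3: 2; Trait 4: 1; Trait 5: 1; Trait 6: 2.
Total tree length = 10.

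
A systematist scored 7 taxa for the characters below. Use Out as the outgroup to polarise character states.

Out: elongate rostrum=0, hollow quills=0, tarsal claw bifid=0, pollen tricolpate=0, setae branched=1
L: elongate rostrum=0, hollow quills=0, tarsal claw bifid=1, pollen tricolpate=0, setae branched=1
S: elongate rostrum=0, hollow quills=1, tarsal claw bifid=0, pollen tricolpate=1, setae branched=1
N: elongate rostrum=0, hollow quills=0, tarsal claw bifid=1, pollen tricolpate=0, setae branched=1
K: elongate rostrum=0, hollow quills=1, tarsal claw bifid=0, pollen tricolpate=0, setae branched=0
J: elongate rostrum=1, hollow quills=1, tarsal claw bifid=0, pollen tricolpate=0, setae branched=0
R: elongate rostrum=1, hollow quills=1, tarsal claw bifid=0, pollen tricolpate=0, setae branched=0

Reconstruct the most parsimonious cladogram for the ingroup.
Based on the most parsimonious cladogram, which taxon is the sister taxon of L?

N

Character polarity is set by the outgroup: the derived state is whichever differs from the outgroup's state, so for setae branched the derived state is '0', and for the remaining characters it is '1'.
Only J and R show the derived state '1' for elongate rostrum, supporting them as a clade.
hollow quills: derived state '1' in J, K, R, and S only — synapomorphy for {J, K, R, S}.
Only L and N show the derived state '1' for tarsal claw bifid, supporting them as a clade.
pollen tricolpate (derived state '1') is unique to S (autapomorphy; uninformative for grouping).
Only J, K, and R show the derived state '0' for setae branched, supporting them as a clade.
Most parsimonious ingroup topology: ((L,N),(S,(K,(J,R)))).
L and N form a cherry on this tree, so they are sister taxa.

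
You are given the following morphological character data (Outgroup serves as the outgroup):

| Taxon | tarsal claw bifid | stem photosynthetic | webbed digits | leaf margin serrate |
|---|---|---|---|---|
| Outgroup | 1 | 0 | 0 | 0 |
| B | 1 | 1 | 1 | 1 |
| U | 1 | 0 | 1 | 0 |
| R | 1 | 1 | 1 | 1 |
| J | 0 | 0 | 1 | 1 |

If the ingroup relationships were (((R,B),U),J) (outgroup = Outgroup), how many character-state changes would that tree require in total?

Map each character onto (((R,B),U),J) (rooted by Outgroup) and count the minimum state changes it requires (Fitch parsimony):
tarsal claw bifid: 1; stem photosynthetic: 1; webbed digits: 1; leaf margin serrate: 2.
Total tree length = 5.

5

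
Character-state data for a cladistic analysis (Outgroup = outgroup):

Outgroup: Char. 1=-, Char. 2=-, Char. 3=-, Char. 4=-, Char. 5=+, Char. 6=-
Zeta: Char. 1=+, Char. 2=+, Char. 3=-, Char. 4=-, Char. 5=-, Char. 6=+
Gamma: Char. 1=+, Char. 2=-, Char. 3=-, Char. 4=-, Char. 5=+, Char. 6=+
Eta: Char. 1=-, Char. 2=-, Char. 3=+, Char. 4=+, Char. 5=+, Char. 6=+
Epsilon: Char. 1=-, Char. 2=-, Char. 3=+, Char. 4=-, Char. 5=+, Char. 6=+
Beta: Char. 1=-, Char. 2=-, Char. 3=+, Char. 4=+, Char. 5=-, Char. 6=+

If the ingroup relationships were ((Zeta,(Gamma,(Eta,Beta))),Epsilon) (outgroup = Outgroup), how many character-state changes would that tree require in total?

9

Map each character onto ((Zeta,(Gamma,(Eta,Beta))),Epsilon) (rooted by Outgroup) and count the minimum state changes it requires (Fitch parsimony):
Char. 1: 2; Char. 2: 1; Char. 3: 2; Char. 4: 1; Char. 5: 2; Char. 6: 1.
Total tree length = 9.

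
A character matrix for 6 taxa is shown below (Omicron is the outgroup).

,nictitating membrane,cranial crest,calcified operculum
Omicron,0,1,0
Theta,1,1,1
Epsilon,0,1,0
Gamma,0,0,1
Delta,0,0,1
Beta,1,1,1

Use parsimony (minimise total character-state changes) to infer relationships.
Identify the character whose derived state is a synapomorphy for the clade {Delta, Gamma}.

cranial crest

Character polarity is set by the outgroup: the derived state is whichever differs from the outgroup's state, so for cranial crest the derived state is '0', and for the remaining characters it is '1'.
nictitating membrane: derived state '1' in Beta and Theta only — synapomorphy for {Beta, Theta}.
cranial crest (derived state '0') is shared by Delta and Gamma — a synapomorphy uniting that clade.
Only Beta, Delta, Gamma, and Theta show the derived state '1' for calcified operculum, supporting them as a clade.
Most parsimonious ingroup topology: (((Theta,Beta),(Gamma,Delta)),Epsilon).
The clade {Delta, Gamma} is supported by cranial crest: its derived state '0' occurs in exactly those taxa and in no other taxon (including the outgroup).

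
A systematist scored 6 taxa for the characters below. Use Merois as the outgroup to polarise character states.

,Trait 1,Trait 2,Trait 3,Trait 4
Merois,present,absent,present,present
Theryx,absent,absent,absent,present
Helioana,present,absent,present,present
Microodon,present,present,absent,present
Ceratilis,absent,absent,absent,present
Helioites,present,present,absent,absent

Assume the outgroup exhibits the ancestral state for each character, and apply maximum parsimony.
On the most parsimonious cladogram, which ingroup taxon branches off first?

Helioana

Character polarity is set by the outgroup: the derived state is whichever differs from the outgroup's state, so for Trait 1, Trait 3, Trait 4 the derived state is 'absent', and for the remaining characters it is 'present'.
Trait 1 (derived state 'absent') is shared by Ceratilis and Theryx — a synapomorphy uniting that clade.
Trait 2: derived state 'present' in Helioites and Microodon only — synapomorphy for {Helioites, Microodon}.
Trait 3: derived state 'absent' in Ceratilis, Helioites, Microodon, and Theryx only — synapomorphy for {Ceratilis, Helioites, Microodon, Theryx}.
Trait 4: derived state 'absent' in Helioites only — an autapomorphy, so it tells us nothing about relationships among taxa.
Most parsimonious ingroup topology: (((Theryx,Ceratilis),(Microodon,Helioites)),Helioana).
Helioana is sister to the clade containing all other ingroup taxa, so it is the earliest-diverging (most basal) ingroup lineage.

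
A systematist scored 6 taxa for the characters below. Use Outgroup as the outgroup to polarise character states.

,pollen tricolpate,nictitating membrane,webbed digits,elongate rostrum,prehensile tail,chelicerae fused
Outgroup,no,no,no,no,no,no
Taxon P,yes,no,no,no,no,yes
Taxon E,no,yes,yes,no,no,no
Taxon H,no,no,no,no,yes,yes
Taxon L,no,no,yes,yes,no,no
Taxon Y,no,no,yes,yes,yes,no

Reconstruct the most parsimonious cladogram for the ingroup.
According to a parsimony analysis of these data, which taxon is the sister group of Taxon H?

Taxon P

The outgroup has state 'no' for every character, so 'yes' is the derived state throughout.
pollen tricolpate (derived state 'yes') is unique to Taxon P (autapomorphy; uninformative for grouping).
nictitating membrane (derived state 'yes') is unique to Taxon E (autapomorphy; uninformative for grouping).
webbed digits: derived state 'yes' in Taxon E, Taxon L, and Taxon Y only — synapomorphy for {Taxon E, Taxon L, Taxon Y}.
elongate rostrum: derived state 'yes' in Taxon L and Taxon Y only — synapomorphy for {Taxon L, Taxon Y}.
prehensile tail (state 'yes') occurs in Taxon H and Taxon Y but conflicts with the nesting implied by the other characters — most parsimoniously interpreted as homoplasy.
chelicerae fused (derived state 'yes') is shared by Taxon H and Taxon P — a synapomorphy uniting that clade.
Most parsimonious ingroup topology: ((Taxon P,Taxon H),(Taxon E,(Taxon L,Taxon Y))).
Taxon H and Taxon P form a cherry on this tree, so they are sister taxa.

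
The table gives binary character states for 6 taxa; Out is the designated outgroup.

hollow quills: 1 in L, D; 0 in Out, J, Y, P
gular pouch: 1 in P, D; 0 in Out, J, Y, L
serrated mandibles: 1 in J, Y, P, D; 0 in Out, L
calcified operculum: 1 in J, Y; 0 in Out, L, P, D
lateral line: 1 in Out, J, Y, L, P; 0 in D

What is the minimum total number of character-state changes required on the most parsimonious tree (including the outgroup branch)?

Character polarity is set by the outgroup: the derived state is whichever differs from the outgroup's state, so for lateral line the derived state is '0', and for the remaining characters it is '1'.
hollow quills groups D and L, which is incompatible with the clades supported by the remaining characters; treating it as convergent (homoplasy) costs fewer steps than any alternative tree.
Only D and P show the derived state '1' for gular pouch, supporting them as a clade.
serrated mandibles (derived state '1') is shared by D, J, P, and Y — a synapomorphy uniting that clade.
Only J and Y show the derived state '1' for calcified operculum, supporting them as a clade.
lateral line: derived state '0' in D only — an autapomorphy, so it tells us nothing about relationships among taxa.
Most parsimonious ingroup topology: (((J,Y),(P,D)),L).
Changes per character on this tree: hollow quills: 2; gular pouch: 1; serrated mandibles: 1; calcified operculum: 1; lateral line: 1.
Total = 6.

6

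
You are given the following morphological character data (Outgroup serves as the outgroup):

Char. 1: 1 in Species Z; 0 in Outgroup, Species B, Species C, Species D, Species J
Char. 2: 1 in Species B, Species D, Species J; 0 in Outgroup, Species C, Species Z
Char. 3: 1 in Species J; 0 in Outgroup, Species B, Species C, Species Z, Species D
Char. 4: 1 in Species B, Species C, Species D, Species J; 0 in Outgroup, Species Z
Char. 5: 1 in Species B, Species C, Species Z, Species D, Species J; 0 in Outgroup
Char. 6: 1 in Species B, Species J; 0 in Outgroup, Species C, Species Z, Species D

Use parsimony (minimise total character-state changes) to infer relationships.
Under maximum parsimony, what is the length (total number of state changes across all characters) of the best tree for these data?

The outgroup has state '0' for every character, so '1' is the derived state throughout.
Char. 1 (derived state '1') is unique to Species Z (autapomorphy; uninformative for grouping).
Char. 2 (derived state '1') is shared by Species B, Species D, and Species J — a synapomorphy uniting that clade.
Char. 3 (derived state '1') is unique to Species J (autapomorphy; uninformative for grouping).
Char. 4: derived state '1' in Species B, Species C, Species D, and Species J only — synapomorphy for {Species B, Species C, Species D, Species J}.
Char. 5 (derived state '1') is shared by all ingroup taxa — unites the whole ingroup.
Only Species B and Species J show the derived state '1' for Char. 6, supporting them as a clade.
Most parsimonious ingroup topology: ((((Species B,Species J),Species D),Species C),Species Z).
Changes per character on this tree: Char. 1: 1; Char. 2: 1; Char. 3: 1; Char. 4: 1; Char. 5: 1; Char. 6: 1.
Total = 6.

6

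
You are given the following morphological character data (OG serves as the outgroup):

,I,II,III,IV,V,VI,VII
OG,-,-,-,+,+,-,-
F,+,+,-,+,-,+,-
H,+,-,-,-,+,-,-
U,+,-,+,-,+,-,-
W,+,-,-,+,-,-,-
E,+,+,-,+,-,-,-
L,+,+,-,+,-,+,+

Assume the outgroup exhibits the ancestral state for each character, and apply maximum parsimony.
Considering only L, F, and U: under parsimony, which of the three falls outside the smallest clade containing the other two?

U

Character polarity is set by the outgroup: the derived state is whichever differs from the outgroup's state, so for IV, V the derived state is '-', and for the remaining characters it is '+'.
All ingroup taxa share the derived state '+' for I; it defines the ingroup but does not resolve relationships within it.
II (derived state '+') is shared by E, F, and L — a synapomorphy uniting that clade.
III (derived state '+') is unique to U (autapomorphy; uninformative for grouping).
Only H and U show the derived state '-' for IV, supporting them as a clade.
V (derived state '-') is shared by E, F, L, and W — a synapomorphy uniting that clade.
VI: derived state '+' in F and L only — synapomorphy for {F, L}.
VII (derived state '+') is unique to L (autapomorphy; uninformative for grouping).
Most parsimonious ingroup topology: ((((F,L),E),W),(H,U)).
F and L share a more recent common ancestor with each other than either does with U, so U is the least closely related of the three.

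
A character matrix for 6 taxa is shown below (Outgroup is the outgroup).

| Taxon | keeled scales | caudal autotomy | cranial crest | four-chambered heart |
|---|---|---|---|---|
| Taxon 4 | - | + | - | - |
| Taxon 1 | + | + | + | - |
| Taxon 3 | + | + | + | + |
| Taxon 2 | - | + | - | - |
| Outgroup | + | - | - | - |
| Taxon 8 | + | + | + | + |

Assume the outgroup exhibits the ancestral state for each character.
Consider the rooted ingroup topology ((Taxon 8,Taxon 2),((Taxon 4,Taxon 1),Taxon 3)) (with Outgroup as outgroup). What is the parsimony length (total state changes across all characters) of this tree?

8

Map each character onto ((Taxon 8,Taxon 2),((Taxon 4,Taxon 1),Taxon 3)) (rooted by Outgroup) and count the minimum state changes it requires (Fitch parsimony):
keeled scales: 2; caudal autotomy: 1; cranial crest: 3; four-chambered heart: 2.
Total tree length = 8.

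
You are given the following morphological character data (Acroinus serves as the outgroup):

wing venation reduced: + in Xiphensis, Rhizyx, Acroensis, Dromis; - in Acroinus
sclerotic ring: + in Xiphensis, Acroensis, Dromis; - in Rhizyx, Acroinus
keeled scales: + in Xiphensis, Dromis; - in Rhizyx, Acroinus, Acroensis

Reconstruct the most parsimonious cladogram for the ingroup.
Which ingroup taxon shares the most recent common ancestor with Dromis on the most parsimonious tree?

The outgroup has state '-' for every character, so '+' is the derived state throughout.
All ingroup taxa share the derived state '+' for wing venation reduced; it defines the ingroup but does not resolve relationships within it.
sclerotic ring (derived state '+') is shared by Acroensis, Dromis, and Xiphensis — a synapomorphy uniting that clade.
Only Dromis and Xiphensis show the derived state '+' for keeled scales, supporting them as a clade.
Most parsimonious ingroup topology: (((Xiphensis,Dromis),Acroensis),Rhizyx).
Dromis and Xiphensis form a cherry on this tree, so they are sister taxa.

Xiphensis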